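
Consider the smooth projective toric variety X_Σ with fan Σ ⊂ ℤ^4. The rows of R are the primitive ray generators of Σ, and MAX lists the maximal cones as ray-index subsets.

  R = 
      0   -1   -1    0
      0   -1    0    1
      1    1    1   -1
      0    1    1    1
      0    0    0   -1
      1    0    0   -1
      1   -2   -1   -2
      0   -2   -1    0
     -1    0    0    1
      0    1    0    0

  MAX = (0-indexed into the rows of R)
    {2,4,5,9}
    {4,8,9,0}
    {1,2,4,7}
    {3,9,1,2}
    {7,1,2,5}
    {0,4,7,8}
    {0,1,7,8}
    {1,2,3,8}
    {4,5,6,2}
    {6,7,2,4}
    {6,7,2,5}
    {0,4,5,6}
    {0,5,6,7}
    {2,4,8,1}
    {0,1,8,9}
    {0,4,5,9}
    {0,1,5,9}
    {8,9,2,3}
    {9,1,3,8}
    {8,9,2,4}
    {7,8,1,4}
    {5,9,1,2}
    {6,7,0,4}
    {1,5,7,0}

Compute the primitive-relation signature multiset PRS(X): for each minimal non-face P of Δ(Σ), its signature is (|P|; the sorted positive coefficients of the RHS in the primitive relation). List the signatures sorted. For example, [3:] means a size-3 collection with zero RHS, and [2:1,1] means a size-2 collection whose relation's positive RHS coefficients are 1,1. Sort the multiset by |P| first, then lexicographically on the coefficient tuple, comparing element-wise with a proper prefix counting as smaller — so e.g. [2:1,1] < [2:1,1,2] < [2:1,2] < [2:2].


Minimal non-faces — 17 found among 10 rays, 24 max cones:

  P={5,8}:  v_{5} + v_{8} = 0 ; sig = [2:]
  P={0,2}:  v_{0} + v_{2} = v_{5} ; sig = [2:1]
  P={3,7}:  v_{3} + v_{7} = v_{1} ; sig = [2:1]
  P={7,9}:  v_{7} + v_{9} = v_{0} ; sig = [2:1]
  P={0,3}:  v_{0} + v_{3} = v_{1} + v_{9} ; sig = [2:1,1]
  P={3,4}:  v_{3} + v_{4} = v_{2} + v_{8} ; sig = [2:1,1]
  P={3,6}:  v_{3} + v_{6} = v_{2} + v_{7} ; sig = [2:1,1]
  P={6,8}:  v_{6} + v_{8} = v_{4} + v_{7} ; sig = [2:1,1]
  P={3,5}:  v_{3} + v_{5} = v_{1} + v_{2} + v_{9} ; sig = [2:1,1,1]
  P={6,9}:  v_{6} + v_{9} = v_{0} + v_{4} + v_{5} ; sig = [2:1,1,1]
  P={1,6}:  v_{1} + v_{6} = v_{2} + 2·v_{7} ; sig = [2:1,2]
  P={1,4,9}:  v_{1} + v_{4} + v_{9} = 0 ; sig = [3:]
  P={0,1,4}:  v_{0} + v_{1} + v_{4} = v_{7} ; sig = [3:1]
  P={4,5,7}:  v_{4} + v_{5} + v_{7} = v_{6} ; sig = [3:1]
  P={1,4,5}:  v_{1} + v_{4} + v_{5} = v_{2} + v_{7} ; sig = [3:1,1]
  P={2,7,8}:  v_{2} + v_{7} + v_{8} = v_{1} + v_{4} ; sig = [3:1,1]
  P={1,2,8,9}:  v_{1} + v_{2} + v_{8} + v_{9} = v_{3} ; sig = [4:1]

Sorted signature multiset PRS(X):
{ [2:],  [2:1] ×3,  [2:1,1] ×4,  [2:1,1,1] ×2,  [2:1,2],  [3:],  [3:1] ×2,  [3:1,1] ×2,  [4:1] }


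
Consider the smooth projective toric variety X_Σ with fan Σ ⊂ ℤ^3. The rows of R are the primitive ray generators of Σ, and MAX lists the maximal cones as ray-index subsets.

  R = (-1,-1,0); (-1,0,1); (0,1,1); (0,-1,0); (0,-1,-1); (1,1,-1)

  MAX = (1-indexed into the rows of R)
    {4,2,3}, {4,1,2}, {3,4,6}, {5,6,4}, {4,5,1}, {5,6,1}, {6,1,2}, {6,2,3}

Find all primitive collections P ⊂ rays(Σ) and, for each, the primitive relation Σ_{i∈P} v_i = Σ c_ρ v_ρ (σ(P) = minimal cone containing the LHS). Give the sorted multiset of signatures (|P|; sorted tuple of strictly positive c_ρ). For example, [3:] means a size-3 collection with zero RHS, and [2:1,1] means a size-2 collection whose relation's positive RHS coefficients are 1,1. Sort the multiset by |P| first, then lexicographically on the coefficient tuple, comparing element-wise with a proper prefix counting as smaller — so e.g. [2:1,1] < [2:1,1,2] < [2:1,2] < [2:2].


Primitive collections (5):

  P = {3,5}:  v_{3} + v_{5} = 0  ⇒ sig = [2:]
  P = {1,3}:  v_{1} + v_{3} = v_{2}  ⇒ sig = [2:1]
  P = {2,5}:  v_{2} + v_{5} = v_{1}  ⇒ sig = [2:1]
  P = {2,4,6}:  v_{2} + v_{4} + v_{6} = 0  ⇒ sig = [3:]
  P = {1,4,6}:  v_{1} + v_{4} + v_{6} = v_{5}  ⇒ sig = [3:1]

Sorted signature multiset PRS(X):
[[2:], [2:1], [2:1], [3:], [3:1]]


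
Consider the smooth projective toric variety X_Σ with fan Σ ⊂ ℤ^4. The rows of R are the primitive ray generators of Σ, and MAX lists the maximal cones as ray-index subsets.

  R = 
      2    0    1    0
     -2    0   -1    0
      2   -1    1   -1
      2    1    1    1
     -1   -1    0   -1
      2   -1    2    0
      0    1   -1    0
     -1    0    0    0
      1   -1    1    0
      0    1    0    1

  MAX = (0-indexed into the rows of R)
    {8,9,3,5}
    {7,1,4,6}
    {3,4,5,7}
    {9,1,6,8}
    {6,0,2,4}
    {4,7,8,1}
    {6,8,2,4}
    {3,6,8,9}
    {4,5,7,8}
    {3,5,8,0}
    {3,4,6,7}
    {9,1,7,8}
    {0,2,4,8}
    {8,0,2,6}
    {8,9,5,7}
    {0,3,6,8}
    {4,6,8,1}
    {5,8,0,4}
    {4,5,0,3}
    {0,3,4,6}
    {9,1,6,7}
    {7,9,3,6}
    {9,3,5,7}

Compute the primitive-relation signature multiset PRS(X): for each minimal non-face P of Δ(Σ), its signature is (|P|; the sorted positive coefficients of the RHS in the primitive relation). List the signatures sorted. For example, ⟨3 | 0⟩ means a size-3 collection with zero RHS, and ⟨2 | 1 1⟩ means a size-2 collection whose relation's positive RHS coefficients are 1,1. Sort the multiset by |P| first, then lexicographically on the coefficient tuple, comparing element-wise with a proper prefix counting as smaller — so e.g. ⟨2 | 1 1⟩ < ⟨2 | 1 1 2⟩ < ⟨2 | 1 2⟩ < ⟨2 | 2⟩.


Δ(Σ) — 10 vertices, 16 min non-faces:

  {0,1}:  v_{0} + v_{1} = 0  so sig = ⟨2 | 0⟩
  {0,9}:  v_{0} + v_{9} = v_{3}  so sig = ⟨2 | 1⟩
  {1,3}:  v_{1} + v_{3} = v_{9}  so sig = ⟨2 | 1⟩
  {2,9}:  v_{2} + v_{9} = v_{0}  so sig = ⟨2 | 1⟩
  {4,9}:  v_{4} + v_{9} = v_{7}  so sig = ⟨2 | 1⟩
  {5,6}:  v_{5} + v_{6} = v_{0}  so sig = ⟨2 | 1⟩
  {0,7}:  v_{0} + v_{7} = v_{3} + v_{4}  so sig = ⟨2 | 1 1⟩
  {1,5}:  v_{1} + v_{5} = v_{7} + v_{8}  so sig = ⟨2 | 1 1⟩
  {2,7}:  v_{2} + v_{7} = v_{0} + v_{4}  so sig = ⟨2 | 1 1⟩
  {1,2}:  v_{1} + v_{2} = v_{4} + v_{6} + v_{8}  so sig = ⟨2 | 1 1 1⟩
  {2,5}:  v_{2} + v_{5} = 2·v_{0} + v_{4} + v_{8}  so sig = ⟨2 | 1 1 2⟩
  {2,3}:  v_{2} + v_{3} = 2·v_{0}  so sig = ⟨2 | 2⟩
  {6,7,8}:  v_{6} + v_{7} + v_{8} = 0  so sig = ⟨3 | 0⟩
  {3,4,8}:  v_{3} + v_{4} + v_{8} = v_{5}  so sig = ⟨3 | 1⟩
  {3,7,8}:  v_{3} + v_{7} + v_{8} = v_{5} + v_{9}  so sig = ⟨3 | 1 1⟩
  {0,4,6,8}:  v_{0} + v_{4} + v_{6} + v_{8} = v_{2}  so sig = ⟨4 | 1⟩

so the primitive-relation signature multiset is
[⟨2 | 0⟩, ⟨2 | 1⟩, ⟨2 | 1⟩, ⟨2 | 1⟩, ⟨2 | 1⟩, ⟨2 | 1⟩, ⟨2 | 1 1⟩, ⟨2 | 1 1⟩, ⟨2 | 1 1⟩, ⟨2 | 1 1 1⟩, ⟨2 | 1 1 2⟩, ⟨2 | 2⟩, ⟨3 | 0⟩, ⟨3 | 1⟩, ⟨3 | 1 1⟩, ⟨4 | 1⟩]


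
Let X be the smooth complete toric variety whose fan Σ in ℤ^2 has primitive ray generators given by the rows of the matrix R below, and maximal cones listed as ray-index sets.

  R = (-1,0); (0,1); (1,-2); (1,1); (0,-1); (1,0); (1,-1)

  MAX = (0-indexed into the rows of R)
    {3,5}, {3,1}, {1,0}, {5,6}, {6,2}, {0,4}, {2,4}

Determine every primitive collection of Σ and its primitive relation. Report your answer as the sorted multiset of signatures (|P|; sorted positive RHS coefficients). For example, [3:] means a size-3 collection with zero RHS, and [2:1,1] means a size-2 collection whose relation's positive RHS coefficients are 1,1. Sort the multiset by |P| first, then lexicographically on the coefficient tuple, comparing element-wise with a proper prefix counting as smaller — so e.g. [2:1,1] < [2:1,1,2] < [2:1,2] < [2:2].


14 collections generate NE(X_Σ); each relation:

  {0,5}:  v_{0} + v_{5} = 0  →  sig = [2:]
  {1,4}:  v_{1} + v_{4} = 0  →  sig = [2:]
  {0,3}:  v_{0} + v_{3} = v_{1}  →  sig = [2:1]
  {0,6}:  v_{0} + v_{6} = v_{4}  →  sig = [2:1]
  {1,2}:  v_{1} + v_{2} = v_{6}  →  sig = [2:1]
  {1,5}:  v_{1} + v_{5} = v_{3}  →  sig = [2:1]
  {1,6}:  v_{1} + v_{6} = v_{5}  →  sig = [2:1]
  {3,4}:  v_{3} + v_{4} = v_{5}  →  sig = [2:1]
  {4,5}:  v_{4} + v_{5} = v_{6}  →  sig = [2:1]
  {4,6}:  v_{4} + v_{6} = v_{2}  →  sig = [2:1]
  {2,3}:  v_{2} + v_{3} = v_{5} + v_{6}  →  sig = [2:1,1]
  {0,2}:  v_{0} + v_{2} = 2·v_{4}  →  sig = [2:2]
  {2,5}:  v_{2} + v_{5} = 2·v_{6}  →  sig = [2:2]
  {3,6}:  v_{3} + v_{6} = 2·v_{5}  →  sig = [2:2]

so the primitive-relation signature multiset is
[[2:], [2:], [2:1], [2:1], [2:1], [2:1], [2:1], [2:1], [2:1], [2:1], [2:1,1], [2:2], [2:2], [2:2]]


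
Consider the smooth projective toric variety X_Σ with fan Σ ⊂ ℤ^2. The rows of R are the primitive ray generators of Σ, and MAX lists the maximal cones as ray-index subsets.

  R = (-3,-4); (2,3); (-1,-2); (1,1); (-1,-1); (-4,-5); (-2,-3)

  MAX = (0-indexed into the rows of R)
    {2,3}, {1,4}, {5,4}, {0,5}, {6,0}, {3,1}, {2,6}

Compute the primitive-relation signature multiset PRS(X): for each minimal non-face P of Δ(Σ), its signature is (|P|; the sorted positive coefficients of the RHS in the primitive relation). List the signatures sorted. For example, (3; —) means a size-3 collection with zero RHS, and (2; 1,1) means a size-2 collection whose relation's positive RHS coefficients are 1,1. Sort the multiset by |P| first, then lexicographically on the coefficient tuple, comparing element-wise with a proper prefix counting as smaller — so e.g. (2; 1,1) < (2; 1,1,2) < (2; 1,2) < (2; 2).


Σ has 14 primitive collections:

  P={1,6}:  v_{1} + v_{6} = 0  so sig = (2; —)
  P={3,4}:  v_{3} + v_{4} = 0  so sig = (2; —)
  P={0,1}:  v_{0} + v_{1} = v_{4}  so sig = (2; 1)
  P={0,3}:  v_{0} + v_{3} = v_{6}  so sig = (2; 1)
  P={0,4}:  v_{0} + v_{4} = v_{5}  so sig = (2; 1)
  P={1,2}:  v_{1} + v_{2} = v_{3}  so sig = (2; 1)
  P={2,4}:  v_{2} + v_{4} = v_{6}  so sig = (2; 1)
  P={3,5}:  v_{3} + v_{5} = v_{0}  so sig = (2; 1)
  P={3,6}:  v_{3} + v_{6} = v_{2}  so sig = (2; 1)
  P={4,6}:  v_{4} + v_{6} = v_{0}  so sig = (2; 1)
  P={2,5}:  v_{2} + v_{5} = v_{0} + v_{6}  so sig = (2; 1,1)
  P={0,2}:  v_{0} + v_{2} = 2·v_{6}  so sig = (2; 2)
  P={1,5}:  v_{1} + v_{5} = 2·v_{4}  so sig = (2; 2)
  P={5,6}:  v_{5} + v_{6} = 2·v_{0}  so sig = (2; 2)

Signatures (|P|; sorted positive RHS coefficients), sorted:
{ (2; —) ×2,  (2; 1) ×8,  (2; 1,1),  (2; 2) ×3 }


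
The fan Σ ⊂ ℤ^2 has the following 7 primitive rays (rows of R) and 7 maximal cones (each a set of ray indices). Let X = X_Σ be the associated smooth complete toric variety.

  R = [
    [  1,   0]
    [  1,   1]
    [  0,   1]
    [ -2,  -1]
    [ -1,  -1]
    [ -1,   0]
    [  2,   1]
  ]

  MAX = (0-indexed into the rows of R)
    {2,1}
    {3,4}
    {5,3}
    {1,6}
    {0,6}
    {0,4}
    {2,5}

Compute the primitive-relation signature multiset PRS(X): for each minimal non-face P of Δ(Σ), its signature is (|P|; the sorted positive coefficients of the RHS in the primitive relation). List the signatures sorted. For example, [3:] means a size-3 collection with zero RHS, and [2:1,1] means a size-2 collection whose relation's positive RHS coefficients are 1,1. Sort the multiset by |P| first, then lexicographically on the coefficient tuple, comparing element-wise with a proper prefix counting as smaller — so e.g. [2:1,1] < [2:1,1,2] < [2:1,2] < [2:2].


Δ(Σ) — 7 vertices, 14 min non-faces:

  • {0,5}:  v_{0} + v_{5} = 0  so sig = [2:]
  • {1,4}:  v_{1} + v_{4} = 0  so sig = [2:]
  • {3,6}:  v_{3} + v_{6} = 0  so sig = [2:]
  • {0,1}:  v_{0} + v_{1} = v_{6}  so sig = [2:1]
  • {0,2}:  v_{0} + v_{2} = v_{1}  so sig = [2:1]
  • {0,3}:  v_{0} + v_{3} = v_{4}  so sig = [2:1]
  • {1,3}:  v_{1} + v_{3} = v_{5}  so sig = [2:1]
  • {1,5}:  v_{1} + v_{5} = v_{2}  so sig = [2:1]
  • {2,4}:  v_{2} + v_{4} = v_{5}  so sig = [2:1]
  • {4,5}:  v_{4} + v_{5} = v_{3}  so sig = [2:1]
  • {4,6}:  v_{4} + v_{6} = v_{0}  so sig = [2:1]
  • {5,6}:  v_{5} + v_{6} = v_{1}  so sig = [2:1]
  • {2,3}:  v_{2} + v_{3} = 2·v_{5}  so sig = [2:2]
  • {2,6}:  v_{2} + v_{6} = 2·v_{1}  so sig = [2:2]

Sorted signature multiset PRS(X):
    |P|=2: 14 collections, coeffs (), (), (), (1), (1), (1), (1), (1), (1), (1), (1), (1), (2), (2)


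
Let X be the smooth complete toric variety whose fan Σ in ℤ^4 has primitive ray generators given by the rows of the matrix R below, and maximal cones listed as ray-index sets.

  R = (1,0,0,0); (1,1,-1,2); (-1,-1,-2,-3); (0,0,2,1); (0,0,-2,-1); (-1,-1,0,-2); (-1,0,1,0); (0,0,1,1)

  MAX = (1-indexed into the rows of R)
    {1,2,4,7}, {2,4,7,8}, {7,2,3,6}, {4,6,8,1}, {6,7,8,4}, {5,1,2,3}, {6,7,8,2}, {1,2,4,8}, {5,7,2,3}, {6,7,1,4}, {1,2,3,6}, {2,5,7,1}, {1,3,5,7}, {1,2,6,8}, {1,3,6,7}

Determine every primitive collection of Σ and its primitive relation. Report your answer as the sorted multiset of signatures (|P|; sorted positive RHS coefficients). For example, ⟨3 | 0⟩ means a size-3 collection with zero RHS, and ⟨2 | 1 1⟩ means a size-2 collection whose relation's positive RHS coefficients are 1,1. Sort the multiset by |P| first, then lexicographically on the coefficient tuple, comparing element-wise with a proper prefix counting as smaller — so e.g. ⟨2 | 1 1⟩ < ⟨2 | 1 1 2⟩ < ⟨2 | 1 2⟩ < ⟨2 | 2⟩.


|primitive collections| = 9. Relations:

  {4,5}:  v_{4} + v_{5} = 0  ⟹  sig = ⟨2 | 0⟩
  {3,4}:  v_{3} + v_{4} = v_{6}  ⟹  sig = ⟨2 | 1⟩
  {5,6}:  v_{5} + v_{6} = v_{3}  ⟹  sig = ⟨2 | 1⟩
  {5,8}:  v_{5} + v_{8} = v_{2} + v_{6}  ⟹  sig = ⟨2 | 1 1⟩
  {3,8}:  v_{3} + v_{8} = v_{2} + 2·v_{6}  ⟹  sig = ⟨2 | 1 2⟩
  {1,7,8}:  v_{1} + v_{7} + v_{8} = v_{4}  ⟹  sig = ⟨3 | 1⟩
  {2,4,6}:  v_{2} + v_{4} + v_{6} = v_{8}  ⟹  sig = ⟨3 | 1⟩
  {1,2,6,7}:  v_{1} + v_{2} + v_{6} + v_{7} = 0  ⟹  sig = ⟨4 | 0⟩
  {1,2,3,7}:  v_{1} + v_{2} + v_{3} + v_{7} = v_{5}  ⟹  sig = ⟨4 | 1⟩

so the primitive-relation signature multiset is
    ⟨2 | 0⟩
    ⟨2 | 1⟩
    ⟨2 | 1⟩
    ⟨2 | 1 1⟩
    ⟨2 | 1 2⟩
    ⟨3 | 1⟩
    ⟨3 | 1⟩
    ⟨4 | 0⟩
    ⟨4 | 1⟩


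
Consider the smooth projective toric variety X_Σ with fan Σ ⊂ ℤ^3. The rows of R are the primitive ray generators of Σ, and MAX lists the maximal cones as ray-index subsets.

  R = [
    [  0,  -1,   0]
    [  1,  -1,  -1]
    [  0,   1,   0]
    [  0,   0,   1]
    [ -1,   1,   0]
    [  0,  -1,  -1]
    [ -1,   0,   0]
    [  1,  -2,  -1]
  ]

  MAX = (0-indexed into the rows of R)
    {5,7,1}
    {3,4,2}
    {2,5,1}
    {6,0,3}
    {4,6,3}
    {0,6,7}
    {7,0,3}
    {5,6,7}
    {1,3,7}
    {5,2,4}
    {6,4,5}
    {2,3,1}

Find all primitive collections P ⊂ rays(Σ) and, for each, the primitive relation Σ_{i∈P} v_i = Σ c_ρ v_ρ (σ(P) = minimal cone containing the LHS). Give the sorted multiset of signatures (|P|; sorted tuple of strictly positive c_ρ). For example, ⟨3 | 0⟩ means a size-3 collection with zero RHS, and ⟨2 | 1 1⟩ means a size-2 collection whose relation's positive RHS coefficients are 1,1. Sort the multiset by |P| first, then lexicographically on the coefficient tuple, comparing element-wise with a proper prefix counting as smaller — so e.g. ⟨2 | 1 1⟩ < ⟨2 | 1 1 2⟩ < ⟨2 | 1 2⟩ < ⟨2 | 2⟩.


11 collections generate NE(X_Σ); each relation:

  • {0,2}:  v_{0} + v_{2} = 0 ; sig = ⟨2 | 0⟩
  • {0,1}:  v_{0} + v_{1} = v_{7} ; sig = ⟨2 | 1⟩
  • {0,4}:  v_{0} + v_{4} = v_{6} ; sig = ⟨2 | 1⟩
  • {1,6}:  v_{1} + v_{6} = v_{5} ; sig = ⟨2 | 1⟩
  • {2,6}:  v_{2} + v_{6} = v_{4} ; sig = ⟨2 | 1⟩
  • {2,7}:  v_{2} + v_{7} = v_{1} ; sig = ⟨2 | 1⟩
  • {3,5}:  v_{3} + v_{5} = v_{0} ; sig = ⟨2 | 1⟩
  • {4,7}:  v_{4} + v_{7} = v_{5} ; sig = ⟨2 | 1⟩
  • {0,5}:  v_{0} + v_{5} = v_{6} + v_{7} ; sig = ⟨2 | 1 1⟩
  • {1,4}:  v_{1} + v_{4} = v_{2} + v_{5} ; sig = ⟨2 | 1 1⟩
  • {3,6,7}:  v_{3} + v_{6} + v_{7} = 2·v_{0} ; sig = ⟨3 | 2⟩

so the primitive-relation signature multiset is
    |P|=2: 10 collections, coeffs (), (1), (1), (1), (1), (1), (1), (1), (1,1), (1,1)
    |P|=3: 1 collection, coeffs (2)


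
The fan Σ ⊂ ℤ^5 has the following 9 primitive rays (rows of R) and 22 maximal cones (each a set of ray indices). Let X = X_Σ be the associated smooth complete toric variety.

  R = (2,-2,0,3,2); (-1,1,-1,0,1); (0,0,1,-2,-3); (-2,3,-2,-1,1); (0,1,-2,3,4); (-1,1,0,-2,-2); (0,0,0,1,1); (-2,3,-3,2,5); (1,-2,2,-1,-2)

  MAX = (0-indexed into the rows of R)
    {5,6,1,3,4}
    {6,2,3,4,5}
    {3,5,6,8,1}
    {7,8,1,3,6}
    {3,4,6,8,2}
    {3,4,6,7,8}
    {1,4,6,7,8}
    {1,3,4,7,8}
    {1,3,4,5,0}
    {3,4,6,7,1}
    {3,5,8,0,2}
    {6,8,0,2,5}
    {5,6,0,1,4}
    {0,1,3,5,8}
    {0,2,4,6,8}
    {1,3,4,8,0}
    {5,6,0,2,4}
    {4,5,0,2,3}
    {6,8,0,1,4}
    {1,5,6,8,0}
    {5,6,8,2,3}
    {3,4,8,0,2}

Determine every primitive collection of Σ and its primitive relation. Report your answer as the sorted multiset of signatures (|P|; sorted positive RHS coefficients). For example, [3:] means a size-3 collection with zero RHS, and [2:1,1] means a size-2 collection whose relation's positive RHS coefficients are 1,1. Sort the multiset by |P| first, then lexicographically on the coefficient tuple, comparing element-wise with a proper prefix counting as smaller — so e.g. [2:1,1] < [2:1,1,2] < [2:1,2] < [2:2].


Δ(Σ) — 9 vertices, 7 min non-faces:

  P = {1,2}:  v_{1} + v_{2} = v_{5}  ⟹  sig = [2:1]
  P = {2,7}:  v_{2} + v_{7} = v_{3} + v_{6}  ⟹  sig = [2:1,1]
  P = {5,7}:  v_{5} + v_{7} = v_{1} + v_{3} + v_{6}  ⟹  sig = [2:1,1,1]
  P = {0,7}:  v_{0} + v_{7} = v_{1} + 2·v_{4} + v_{8}  ⟹  sig = [2:1,1,2]
  P = {4,5,8}:  v_{4} + v_{5} + v_{8} = 0  ⟹  sig = [3:]
  P = {0,3,6}:  v_{0} + v_{3} + v_{6} = v_{4}  ⟹  sig = [3:1]
  P = {1,3,4,6,8}:  v_{1} + v_{3} + v_{4} + v_{6} + v_{8} = v_{7}  ⟹  sig = [5:1]

so the primitive-relation signature multiset is
{ [2:1],  [2:1,1],  [2:1,1,1],  [2:1,1,2],  [3:],  [3:1],  [5:1] }


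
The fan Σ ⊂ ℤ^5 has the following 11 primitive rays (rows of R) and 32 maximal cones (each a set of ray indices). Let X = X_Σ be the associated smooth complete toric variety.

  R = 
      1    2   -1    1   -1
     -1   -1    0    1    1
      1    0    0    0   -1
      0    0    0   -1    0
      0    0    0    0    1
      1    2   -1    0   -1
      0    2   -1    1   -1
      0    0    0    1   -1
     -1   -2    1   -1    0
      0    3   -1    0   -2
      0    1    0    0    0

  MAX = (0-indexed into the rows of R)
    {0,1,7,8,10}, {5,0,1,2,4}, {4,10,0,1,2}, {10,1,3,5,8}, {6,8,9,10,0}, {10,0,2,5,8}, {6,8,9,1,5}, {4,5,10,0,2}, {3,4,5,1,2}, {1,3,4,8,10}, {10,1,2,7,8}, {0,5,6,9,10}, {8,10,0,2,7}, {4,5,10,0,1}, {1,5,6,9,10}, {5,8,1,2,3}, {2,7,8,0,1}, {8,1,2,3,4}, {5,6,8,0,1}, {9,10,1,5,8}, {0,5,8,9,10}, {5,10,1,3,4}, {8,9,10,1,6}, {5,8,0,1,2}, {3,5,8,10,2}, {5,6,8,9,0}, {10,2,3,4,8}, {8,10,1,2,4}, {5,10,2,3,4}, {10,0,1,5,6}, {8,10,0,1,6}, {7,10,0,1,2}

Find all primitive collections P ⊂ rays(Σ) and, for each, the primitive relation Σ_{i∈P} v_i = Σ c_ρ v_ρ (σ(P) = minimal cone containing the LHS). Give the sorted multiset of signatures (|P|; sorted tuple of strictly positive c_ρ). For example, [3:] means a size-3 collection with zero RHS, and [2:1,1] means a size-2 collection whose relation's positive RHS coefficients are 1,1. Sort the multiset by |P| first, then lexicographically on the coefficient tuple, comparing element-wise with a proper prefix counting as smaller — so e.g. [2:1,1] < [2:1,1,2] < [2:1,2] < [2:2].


Σ has 20 primitive collections:

  • {0,3}:  v_{0} + v_{3} = v_{5}  ⇒ sig = [2:1]
  • {3,7}:  v_{3} + v_{7} = v_{0} + v_{8}  ⇒ sig = [2:1,1]
  • {4,6}:  v_{4} + v_{6} = v_{1} + v_{5} + v_{10}  ⇒ sig = [2:1,1,1]
  • {4,7}:  v_{4} + v_{7} = v_{1} + v_{2} + v_{10}  ⇒ sig = [2:1,1,1]
  • {3,6}:  v_{3} + v_{6} = v_{1} + 2·v_{5} + v_{8} + v_{10}  ⇒ sig = [2:1,1,1,2]
  • {2,9}:  v_{2} + v_{9} = 2·v_{0} + v_{5} + 2·v_{8} + v_{10}  ⇒ sig = [2:1,1,2,2]
  • {4,9}:  v_{4} + v_{9} = v_{1} + 2·v_{5} + v_{8} + 2·v_{10}  ⇒ sig = [2:1,1,2,2]
  • {7,9}:  v_{7} + v_{9} = 2·v_{0} + v_{6} + 2·v_{8} + v_{10}  ⇒ sig = [2:1,1,2,2]
  • {6,7}:  v_{6} + v_{7} = 3·v_{0} + v_{1} + 2·v_{8} + v_{10}  ⇒ sig = [2:1,1,2,3]
  • {2,6}:  v_{2} + v_{6} = 2·v_{0} + v_{8}  ⇒ sig = [2:1,2]
  • {5,7}:  v_{5} + v_{7} = 2·v_{0} + v_{8}  ⇒ sig = [2:1,2]
  • {3,9}:  v_{3} + v_{9} = v_{1} + 3·v_{5} + 2·v_{8} + 2·v_{10}  ⇒ sig = [2:1,2,2,3]
  • {0,4,8}:  v_{0} + v_{4} + v_{8} = 0  ⇒ sig = [3:]
  • {4,5,8}:  v_{4} + v_{5} + v_{8} = v_{3}  ⇒ sig = [3:1]
  • {0,1,9}:  v_{0} + v_{1} + v_{9} = 2·v_{6}  ⇒ sig = [3:2]
  • {1,2,3,10}:  v_{1} + v_{2} + v_{3} + v_{10} = 0  ⇒ sig = [4:]
  • {1,2,5,10}:  v_{1} + v_{2} + v_{5} + v_{10} = v_{0}  ⇒ sig = [4:1]
  • {5,6,8,10}:  v_{5} + v_{6} + v_{8} + v_{10} = v_{9}  ⇒ sig = [4:1]
  • {0,1,2,8,10}:  v_{0} + v_{1} + v_{2} + v_{8} + v_{10} = v_{7}  ⇒ sig = [5:1]
  • {0,1,5,8,10}:  v_{0} + v_{1} + v_{5} + v_{8} + v_{10} = v_{6}  ⇒ sig = [5:1]

Hence PRS(X_Σ) =
[[2:1], [2:1,1], [2:1,1,1], [2:1,1,1], [2:1,1,1,2], [2:1,1,2,2], [2:1,1,2,2], [2:1,1,2,2], [2:1,1,2,3], [2:1,2], [2:1,2], [2:1,2,2,3], [3:], [3:1], [3:2], [4:], [4:1], [4:1], [5:1], [5:1]]


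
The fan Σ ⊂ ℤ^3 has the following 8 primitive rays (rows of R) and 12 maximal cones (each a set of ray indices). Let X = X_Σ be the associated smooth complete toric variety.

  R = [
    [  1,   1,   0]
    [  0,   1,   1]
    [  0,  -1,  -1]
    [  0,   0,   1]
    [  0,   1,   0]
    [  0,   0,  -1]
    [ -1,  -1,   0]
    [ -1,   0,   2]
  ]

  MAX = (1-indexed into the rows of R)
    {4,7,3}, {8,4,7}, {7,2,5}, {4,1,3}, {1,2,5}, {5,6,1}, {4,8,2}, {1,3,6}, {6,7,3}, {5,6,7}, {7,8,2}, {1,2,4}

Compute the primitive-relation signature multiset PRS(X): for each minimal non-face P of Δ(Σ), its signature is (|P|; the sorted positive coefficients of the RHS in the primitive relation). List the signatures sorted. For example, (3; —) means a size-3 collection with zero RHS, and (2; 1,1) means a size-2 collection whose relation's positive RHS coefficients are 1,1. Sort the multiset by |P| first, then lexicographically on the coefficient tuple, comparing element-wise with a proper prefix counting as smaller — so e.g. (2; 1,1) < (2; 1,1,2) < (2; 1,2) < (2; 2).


Minimal non-faces — 11 found among 8 rays, 12 max cones:

  P = {1,7}:  v_{1} + v_{7} = 0  so sig = (2; —)
  P = {2,3}:  v_{2} + v_{3} = 0  so sig = (2; —)
  P = {4,6}:  v_{4} + v_{6} = 0  so sig = (2; —)
  P = {2,6}:  v_{2} + v_{6} = v_{5}  so sig = (2; 1)
  P = {3,5}:  v_{3} + v_{5} = v_{6}  so sig = (2; 1)
  P = {4,5}:  v_{4} + v_{5} = v_{2}  so sig = (2; 1)
  P = {1,8}:  v_{1} + v_{8} = v_{2} + v_{4}  so sig = (2; 1,1)
  P = {3,8}:  v_{3} + v_{8} = v_{4} + v_{7}  so sig = (2; 1,1)
  P = {6,8}:  v_{6} + v_{8} = v_{2} + v_{7}  so sig = (2; 1,1)
  P = {5,8}:  v_{5} + v_{8} = 2·v_{2} + v_{7}  so sig = (2; 1,2)
  P = {2,4,7}:  v_{2} + v_{4} + v_{7} = v_{8}  so sig = (3; 1)

so the primitive-relation signature multiset is
    |P|=2: 10 collections, coeffs (), (), (), (1), (1), (1), (1,1), (1,1), (1,1), (1,2)
    |P|=3: 1 collection, coeffs (1)


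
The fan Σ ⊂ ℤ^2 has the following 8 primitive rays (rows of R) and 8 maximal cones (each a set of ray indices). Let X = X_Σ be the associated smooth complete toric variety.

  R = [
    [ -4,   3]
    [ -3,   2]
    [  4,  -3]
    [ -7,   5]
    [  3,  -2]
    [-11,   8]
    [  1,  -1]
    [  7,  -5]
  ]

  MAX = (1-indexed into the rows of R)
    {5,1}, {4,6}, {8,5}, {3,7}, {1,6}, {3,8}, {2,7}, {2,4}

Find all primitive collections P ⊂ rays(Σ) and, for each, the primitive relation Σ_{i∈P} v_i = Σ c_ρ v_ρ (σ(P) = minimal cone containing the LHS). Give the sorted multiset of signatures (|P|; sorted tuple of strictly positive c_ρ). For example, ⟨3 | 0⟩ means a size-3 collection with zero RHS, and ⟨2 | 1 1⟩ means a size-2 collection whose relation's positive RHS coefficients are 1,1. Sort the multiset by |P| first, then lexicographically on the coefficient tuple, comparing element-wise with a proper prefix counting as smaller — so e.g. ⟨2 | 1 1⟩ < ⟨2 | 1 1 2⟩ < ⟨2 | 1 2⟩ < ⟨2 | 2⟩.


Minimal non-faces — 20 found among 8 rays, 8 max cones:

  • {1,3}:  v_{1} + v_{3} = 0  so sig = ⟨2 | 0⟩
  • {2,5}:  v_{2} + v_{5} = 0  so sig = ⟨2 | 0⟩
  • {4,8}:  v_{4} + v_{8} = 0  so sig = ⟨2 | 0⟩
  • {1,2}:  v_{1} + v_{2} = v_{4}  so sig = ⟨2 | 1⟩
  • {1,4}:  v_{1} + v_{4} = v_{6}  so sig = ⟨2 | 1⟩
  • {1,7}:  v_{1} + v_{7} = v_{2}  so sig = ⟨2 | 1⟩
  • {1,8}:  v_{1} + v_{8} = v_{5}  so sig = ⟨2 | 1⟩
  • {2,3}:  v_{2} + v_{3} = v_{7}  so sig = ⟨2 | 1⟩
  • {2,8}:  v_{2} + v_{8} = v_{3}  so sig = ⟨2 | 1⟩
  • {3,4}:  v_{3} + v_{4} = v_{2}  so sig = ⟨2 | 1⟩
  • {3,5}:  v_{3} + v_{5} = v_{8}  so sig = ⟨2 | 1⟩
  • {3,6}:  v_{3} + v_{6} = v_{4}  so sig = ⟨2 | 1⟩
  • {4,5}:  v_{4} + v_{5} = v_{1}  so sig = ⟨2 | 1⟩
  • {5,7}:  v_{5} + v_{7} = v_{3}  so sig = ⟨2 | 1⟩
  • {6,8}:  v_{6} + v_{8} = v_{1}  so sig = ⟨2 | 1⟩
  • {6,7}:  v_{6} + v_{7} = v_{2} + v_{4}  so sig = ⟨2 | 1 1⟩
  • {2,6}:  v_{2} + v_{6} = 2·v_{4}  so sig = ⟨2 | 2⟩
  • {4,7}:  v_{4} + v_{7} = 2·v_{2}  so sig = ⟨2 | 2⟩
  • {5,6}:  v_{5} + v_{6} = 2·v_{1}  so sig = ⟨2 | 2⟩
  • {7,8}:  v_{7} + v_{8} = 2·v_{3}  so sig = ⟨2 | 2⟩

Sorted signature multiset PRS(X):
    ⟨2 | 0⟩
    ⟨2 | 0⟩
    ⟨2 | 0⟩
    ⟨2 | 1⟩
    ⟨2 | 1⟩
    ⟨2 | 1⟩
    ⟨2 | 1⟩
    ⟨2 | 1⟩
    ⟨2 | 1⟩
    ⟨2 | 1⟩
    ⟨2 | 1⟩
    ⟨2 | 1⟩
    ⟨2 | 1⟩
    ⟨2 | 1⟩
    ⟨2 | 1⟩
    ⟨2 | 1 1⟩
    ⟨2 | 2⟩
    ⟨2 | 2⟩
    ⟨2 | 2⟩
    ⟨2 | 2⟩


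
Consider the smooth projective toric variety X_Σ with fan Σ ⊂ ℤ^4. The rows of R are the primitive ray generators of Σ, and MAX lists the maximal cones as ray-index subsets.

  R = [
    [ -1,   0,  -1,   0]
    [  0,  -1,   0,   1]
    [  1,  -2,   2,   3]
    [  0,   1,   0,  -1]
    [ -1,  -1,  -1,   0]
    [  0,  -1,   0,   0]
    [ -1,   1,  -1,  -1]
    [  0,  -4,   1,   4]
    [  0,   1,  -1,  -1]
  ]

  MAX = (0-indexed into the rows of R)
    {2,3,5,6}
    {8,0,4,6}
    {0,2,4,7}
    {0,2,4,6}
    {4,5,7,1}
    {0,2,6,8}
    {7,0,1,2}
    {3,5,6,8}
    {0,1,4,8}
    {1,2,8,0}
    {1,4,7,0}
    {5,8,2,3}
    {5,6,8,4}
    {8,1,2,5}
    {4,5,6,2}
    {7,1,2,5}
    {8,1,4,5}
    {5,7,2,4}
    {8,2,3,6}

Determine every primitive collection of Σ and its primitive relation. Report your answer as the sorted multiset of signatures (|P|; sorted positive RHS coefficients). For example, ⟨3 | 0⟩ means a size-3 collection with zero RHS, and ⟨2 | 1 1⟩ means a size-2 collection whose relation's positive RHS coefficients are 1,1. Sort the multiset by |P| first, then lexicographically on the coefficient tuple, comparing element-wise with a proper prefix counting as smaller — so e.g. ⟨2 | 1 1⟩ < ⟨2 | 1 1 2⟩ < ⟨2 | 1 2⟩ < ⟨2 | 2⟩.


Σ has 11 primitive collections:

  {1,3}:  v_{1} + v_{3} = 0 ; sig = ⟨2 | 0⟩
  {0,3}:  v_{0} + v_{3} = v_{6} ; sig = ⟨2 | 1⟩
  {0,5}:  v_{0} + v_{5} = v_{4} ; sig = ⟨2 | 1⟩
  {1,6}:  v_{1} + v_{6} = v_{0} ; sig = ⟨2 | 1⟩
  {3,4}:  v_{3} + v_{4} = v_{5} + v_{6} ; sig = ⟨2 | 1 1⟩
  {3,7}:  v_{3} + v_{7} = v_{2} + v_{4} ; sig = ⟨2 | 1 1⟩
  {6,7}:  v_{6} + v_{7} = v_{0} + v_{2} + v_{4} ; sig = ⟨2 | 1 1 1⟩
  {7,8}:  v_{7} + v_{8} = 3·v_{1} ; sig = ⟨2 | 3⟩
  {1,2,4}:  v_{1} + v_{2} + v_{4} = v_{7} ; sig = ⟨3 | 1⟩
  {2,4,8}:  v_{2} + v_{4} + v_{8} = 2·v_{1} ; sig = ⟨3 | 2⟩
  {2,5,6,8}:  v_{2} + v_{5} + v_{6} + v_{8} = v_{1} ; sig = ⟨4 | 1⟩

so the primitive-relation signature multiset is
    ⟨2 | 0⟩
    ⟨2 | 1⟩
    ⟨2 | 1⟩
    ⟨2 | 1⟩
    ⟨2 | 1 1⟩
    ⟨2 | 1 1⟩
    ⟨2 | 1 1 1⟩
    ⟨2 | 3⟩
    ⟨3 | 1⟩
    ⟨3 | 2⟩
    ⟨4 | 1⟩


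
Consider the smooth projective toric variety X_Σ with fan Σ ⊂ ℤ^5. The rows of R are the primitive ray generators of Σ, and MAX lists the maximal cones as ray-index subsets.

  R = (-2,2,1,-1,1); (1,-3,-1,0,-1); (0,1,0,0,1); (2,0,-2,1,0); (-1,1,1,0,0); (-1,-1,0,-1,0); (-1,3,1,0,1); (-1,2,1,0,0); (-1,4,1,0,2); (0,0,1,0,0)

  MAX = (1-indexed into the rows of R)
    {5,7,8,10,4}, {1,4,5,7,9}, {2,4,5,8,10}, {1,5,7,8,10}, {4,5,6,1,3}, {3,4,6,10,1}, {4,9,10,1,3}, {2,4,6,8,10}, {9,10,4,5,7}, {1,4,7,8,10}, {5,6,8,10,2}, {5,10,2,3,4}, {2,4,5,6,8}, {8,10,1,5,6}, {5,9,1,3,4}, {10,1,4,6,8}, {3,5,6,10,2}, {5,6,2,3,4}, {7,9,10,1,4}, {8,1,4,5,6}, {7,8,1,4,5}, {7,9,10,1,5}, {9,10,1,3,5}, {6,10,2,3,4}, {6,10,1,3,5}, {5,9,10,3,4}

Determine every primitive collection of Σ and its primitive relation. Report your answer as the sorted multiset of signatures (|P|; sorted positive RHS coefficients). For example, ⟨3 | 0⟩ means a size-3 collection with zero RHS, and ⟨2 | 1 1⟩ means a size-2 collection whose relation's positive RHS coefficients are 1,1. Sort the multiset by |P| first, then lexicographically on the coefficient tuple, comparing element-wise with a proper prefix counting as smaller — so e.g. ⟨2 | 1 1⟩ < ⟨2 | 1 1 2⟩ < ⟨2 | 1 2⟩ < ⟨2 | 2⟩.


10 collections generate NE(X_Σ); each relation:

  • {2,7}:  v_{2} + v_{7} = 0 ; sig = ⟨2 | 0⟩
  • {1,2}:  v_{1} + v_{2} = v_{6} ; sig = ⟨2 | 1⟩
  • {2,9}:  v_{2} + v_{9} = v_{3} ; sig = ⟨2 | 1⟩
  • {3,7}:  v_{3} + v_{7} = v_{9} ; sig = ⟨2 | 1⟩
  • {3,8}:  v_{3} + v_{8} = v_{7} ; sig = ⟨2 | 1⟩
  • {6,7}:  v_{6} + v_{7} = v_{1} ; sig = ⟨2 | 1⟩
  • {6,9}:  v_{6} + v_{9} = v_{1} + v_{3} ; sig = ⟨2 | 1 1⟩
  • {8,9}:  v_{8} + v_{9} = 2·v_{7} ; sig = ⟨2 | 2⟩
  • {4,5,6,10}:  v_{4} + v_{5} + v_{6} + v_{10} = 0 ; sig = ⟨4 | 0⟩
  • {1,4,5,10}:  v_{1} + v_{4} + v_{5} + v_{10} = v_{7} ; sig = ⟨4 | 1⟩

Sorted signature multiset PRS(X):
    |P|=2: 8 collections, coeffs (), (1), (1), (1), (1), (1), (1,1), (2)
    |P|=4: 2 collections, coeffs (), (1)


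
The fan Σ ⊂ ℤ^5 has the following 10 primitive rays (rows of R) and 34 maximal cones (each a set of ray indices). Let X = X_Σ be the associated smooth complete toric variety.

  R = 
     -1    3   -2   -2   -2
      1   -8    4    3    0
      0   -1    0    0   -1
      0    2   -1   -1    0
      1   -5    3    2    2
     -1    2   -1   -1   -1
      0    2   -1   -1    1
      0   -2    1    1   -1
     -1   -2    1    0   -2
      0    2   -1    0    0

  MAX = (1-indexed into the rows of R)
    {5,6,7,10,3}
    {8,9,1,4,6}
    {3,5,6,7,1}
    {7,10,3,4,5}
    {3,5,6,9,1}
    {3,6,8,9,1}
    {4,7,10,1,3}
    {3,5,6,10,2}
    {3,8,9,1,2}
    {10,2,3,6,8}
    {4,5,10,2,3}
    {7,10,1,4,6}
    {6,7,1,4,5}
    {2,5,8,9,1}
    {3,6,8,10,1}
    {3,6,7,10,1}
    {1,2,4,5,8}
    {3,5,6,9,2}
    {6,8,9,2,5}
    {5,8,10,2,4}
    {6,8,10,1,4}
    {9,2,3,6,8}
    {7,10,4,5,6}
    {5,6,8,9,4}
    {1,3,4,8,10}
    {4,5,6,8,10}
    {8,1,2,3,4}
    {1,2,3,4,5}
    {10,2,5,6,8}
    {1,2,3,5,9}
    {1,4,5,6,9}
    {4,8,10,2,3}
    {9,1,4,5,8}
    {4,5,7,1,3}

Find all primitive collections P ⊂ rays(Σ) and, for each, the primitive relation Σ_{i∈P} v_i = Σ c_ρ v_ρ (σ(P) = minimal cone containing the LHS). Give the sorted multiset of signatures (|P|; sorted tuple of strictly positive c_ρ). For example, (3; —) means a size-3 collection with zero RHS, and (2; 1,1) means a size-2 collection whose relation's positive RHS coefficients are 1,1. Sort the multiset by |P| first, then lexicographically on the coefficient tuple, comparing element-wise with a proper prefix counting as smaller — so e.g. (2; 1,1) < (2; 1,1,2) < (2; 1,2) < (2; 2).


Primitive collections (13):

  • {7,8}:  v_{7} + v_{8} = 0 — sig = (2; —)
  • {2,7}:  v_{2} + v_{7} = v_{3} + v_{5} — sig = (2; 1,1)
  • {9,10}:  v_{9} + v_{10} = v_{6} + v_{8} — sig = (2; 1,1)
  • {7,9}:  v_{7} + v_{9} = v_{1} + v_{5} + v_{6} — sig = (2; 1,1,1)
  • {1,5,10}:  v_{1} + v_{5} + v_{10} = 0 — sig = (3; —)
  • {3,4,6}:  v_{3} + v_{4} + v_{6} = v_{1} — sig = (3; 1)
  • {3,5,8}:  v_{3} + v_{5} + v_{8} = v_{2} — sig = (3; 1)
  • {1,2,6}:  v_{1} + v_{2} + v_{6} = v_{3} + v_{9} — sig = (3; 1,1)
  • {1,2,10}:  v_{1} + v_{2} + v_{10} = v_{3} + v_{8} — sig = (3; 1,1)
  • {2,4,6}:  v_{2} + v_{4} + v_{6} = v_{1} + v_{5} + v_{8} — sig = (3; 1,1,1)
  • {3,4,9}:  v_{3} + v_{4} + v_{9} = 2·v_{1} + v_{5} + v_{8} — sig = (3; 1,1,2)
  • {2,4,9}:  v_{2} + v_{4} + v_{9} = 2·v_{1} + 2·v_{5} + 2·v_{8} — sig = (3; 2,2,2)
  • {1,5,6,8}:  v_{1} + v_{5} + v_{6} + v_{8} = v_{9} — sig = (4; 1)

Hence PRS(X_Σ) =
{ (2; —),  (2; 1,1) ×2,  (2; 1,1,1),  (3; —),  (3; 1) ×2,  (3; 1,1) ×2,  (3; 1,1,1),  (3; 1,1,2),  (3; 2,2,2),  (4; 1) }


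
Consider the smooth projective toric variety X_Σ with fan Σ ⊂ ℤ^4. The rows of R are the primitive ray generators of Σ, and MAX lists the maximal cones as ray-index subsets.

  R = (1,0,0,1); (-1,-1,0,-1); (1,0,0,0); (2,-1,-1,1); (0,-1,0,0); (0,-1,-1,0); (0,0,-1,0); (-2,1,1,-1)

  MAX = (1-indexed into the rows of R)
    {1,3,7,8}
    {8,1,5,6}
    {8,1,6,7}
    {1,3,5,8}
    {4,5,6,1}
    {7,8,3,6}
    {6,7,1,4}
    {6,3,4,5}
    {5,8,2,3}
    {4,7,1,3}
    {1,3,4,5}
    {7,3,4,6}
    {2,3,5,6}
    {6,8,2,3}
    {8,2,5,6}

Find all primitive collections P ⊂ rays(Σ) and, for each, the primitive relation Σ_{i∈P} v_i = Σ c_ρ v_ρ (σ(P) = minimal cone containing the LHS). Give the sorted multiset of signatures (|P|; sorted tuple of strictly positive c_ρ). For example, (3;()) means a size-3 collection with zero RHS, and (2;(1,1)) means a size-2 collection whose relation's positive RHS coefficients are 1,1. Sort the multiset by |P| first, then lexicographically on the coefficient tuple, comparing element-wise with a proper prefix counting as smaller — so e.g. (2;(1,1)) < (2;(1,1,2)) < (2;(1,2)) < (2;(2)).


7 collections generate NE(X_Σ); each relation:

  P = {4,8}:  v_{4} + v_{8} = 0 — sig = (2;())
  P = {1,2}:  v_{1} + v_{2} = v_{5} — sig = (2;(1))
  P = {5,7}:  v_{5} + v_{7} = v_{6} — sig = (2;(1))
  P = {2,4}:  v_{2} + v_{4} = v_{3} + v_{5} + v_{6} — sig = (2;(1,1,1))
  P = {2,7}:  v_{2} + v_{7} = v_{3} + 2·v_{6} + v_{8} — sig = (2;(1,1,2))
  P = {1,3,6}:  v_{1} + v_{3} + v_{6} = v_{4} — sig = (3;(1))
  P = {3,5,6,8}:  v_{3} + v_{5} + v_{6} + v_{8} = v_{2} — sig = (4;(1))

Sorted signature multiset PRS(X):
[(2;()), (2;(1)), (2;(1)), (2;(1,1,1)), (2;(1,1,2)), (3;(1)), (4;(1))]


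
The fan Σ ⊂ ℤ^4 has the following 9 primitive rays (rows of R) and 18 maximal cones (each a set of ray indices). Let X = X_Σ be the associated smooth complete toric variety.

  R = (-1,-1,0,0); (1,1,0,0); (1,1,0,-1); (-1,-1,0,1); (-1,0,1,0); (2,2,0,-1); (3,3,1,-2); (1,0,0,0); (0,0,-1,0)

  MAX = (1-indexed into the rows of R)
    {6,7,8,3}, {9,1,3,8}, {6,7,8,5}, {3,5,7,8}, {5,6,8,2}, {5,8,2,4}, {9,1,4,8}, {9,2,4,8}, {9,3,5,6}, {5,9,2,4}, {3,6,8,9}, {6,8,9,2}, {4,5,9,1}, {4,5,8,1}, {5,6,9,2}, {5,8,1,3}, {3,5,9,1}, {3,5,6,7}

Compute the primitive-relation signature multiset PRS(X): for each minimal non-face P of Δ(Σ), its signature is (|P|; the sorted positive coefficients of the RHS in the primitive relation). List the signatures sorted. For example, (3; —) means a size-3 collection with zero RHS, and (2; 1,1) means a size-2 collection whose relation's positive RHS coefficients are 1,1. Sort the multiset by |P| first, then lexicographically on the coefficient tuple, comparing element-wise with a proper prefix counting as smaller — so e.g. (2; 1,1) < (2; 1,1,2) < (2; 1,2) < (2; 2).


Minimal non-faces — 11 found among 9 rays, 18 max cones:

  P={1,2}:  v_{1} + v_{2} = 0  ⟹  sig = (2; —)
  P={3,4}:  v_{3} + v_{4} = 0  ⟹  sig = (2; —)
  P={1,6}:  v_{1} + v_{6} = v_{3}  ⟹  sig = (2; 1)
  P={2,3}:  v_{2} + v_{3} = v_{6}  ⟹  sig = (2; 1)
  P={4,6}:  v_{4} + v_{6} = v_{2}  ⟹  sig = (2; 1)
  P={7,9}:  v_{7} + v_{9} = v_{3} + v_{6}  ⟹  sig = (2; 1,1)
  P={4,7}:  v_{4} + v_{7} = v_{5} + v_{6} + v_{8}  ⟹  sig = (2; 1,1,1)
  P={1,7}:  v_{1} + v_{7} = 2·v_{3} + v_{5} + v_{8}  ⟹  sig = (2; 1,1,2)
  P={2,7}:  v_{2} + v_{7} = v_{5} + 2·v_{6} + v_{8}  ⟹  sig = (2; 1,1,2)
  P={5,8,9}:  v_{5} + v_{8} + v_{9} = 0  ⟹  sig = (3; —)
  P={3,5,6,8}:  v_{3} + v_{5} + v_{6} + v_{8} = v_{7}  ⟹  sig = (4; 1)

so the primitive-relation signature multiset is
[(2; —), (2; —), (2; 1), (2; 1), (2; 1), (2; 1,1), (2; 1,1,1), (2; 1,1,2), (2; 1,1,2), (3; —), (4; 1)]


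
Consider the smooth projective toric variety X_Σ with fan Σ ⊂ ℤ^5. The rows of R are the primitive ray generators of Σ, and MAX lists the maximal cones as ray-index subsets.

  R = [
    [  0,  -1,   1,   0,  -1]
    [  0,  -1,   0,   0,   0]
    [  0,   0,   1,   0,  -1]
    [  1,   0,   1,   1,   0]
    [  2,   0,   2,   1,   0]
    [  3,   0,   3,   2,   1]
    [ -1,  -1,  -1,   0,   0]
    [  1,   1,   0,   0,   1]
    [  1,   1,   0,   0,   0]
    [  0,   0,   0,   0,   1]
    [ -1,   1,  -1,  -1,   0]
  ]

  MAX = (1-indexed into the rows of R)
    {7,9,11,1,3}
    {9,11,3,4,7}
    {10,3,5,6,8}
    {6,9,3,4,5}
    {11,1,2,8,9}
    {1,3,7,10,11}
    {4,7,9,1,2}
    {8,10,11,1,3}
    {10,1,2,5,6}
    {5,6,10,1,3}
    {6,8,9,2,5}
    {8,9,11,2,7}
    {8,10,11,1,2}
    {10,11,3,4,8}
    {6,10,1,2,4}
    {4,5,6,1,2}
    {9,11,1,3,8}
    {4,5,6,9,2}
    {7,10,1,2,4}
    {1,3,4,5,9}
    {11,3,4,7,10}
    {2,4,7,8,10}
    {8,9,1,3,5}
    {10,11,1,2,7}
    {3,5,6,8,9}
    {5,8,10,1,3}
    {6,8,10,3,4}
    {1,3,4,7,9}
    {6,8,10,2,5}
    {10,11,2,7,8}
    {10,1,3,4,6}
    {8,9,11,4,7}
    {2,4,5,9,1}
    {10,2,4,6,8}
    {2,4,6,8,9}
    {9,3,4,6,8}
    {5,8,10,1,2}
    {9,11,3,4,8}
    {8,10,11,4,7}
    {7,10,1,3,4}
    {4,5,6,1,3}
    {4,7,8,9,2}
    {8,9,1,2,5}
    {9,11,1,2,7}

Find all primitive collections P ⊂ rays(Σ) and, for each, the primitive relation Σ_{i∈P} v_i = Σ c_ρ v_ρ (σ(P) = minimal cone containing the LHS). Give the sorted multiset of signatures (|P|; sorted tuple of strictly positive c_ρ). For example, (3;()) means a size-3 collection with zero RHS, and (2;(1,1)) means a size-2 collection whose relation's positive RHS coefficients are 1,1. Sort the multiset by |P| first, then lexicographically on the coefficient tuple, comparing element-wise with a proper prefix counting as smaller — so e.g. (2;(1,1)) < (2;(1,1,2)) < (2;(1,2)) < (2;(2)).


Δ(Σ) — 11 vertices, 15 min non-faces:

  {2,3}:  v_{2} + v_{3} = v_{1}  so sig = (2;(1))
  {9,10}:  v_{9} + v_{10} = v_{8}  so sig = (2;(1))
  {5,7}:  v_{5} + v_{7} = v_{2} + v_{4}  so sig = (2;(1,1))
  {5,11}:  v_{5} + v_{11} = v_{3} + v_{8}  so sig = (2;(1,1))
  {6,11}:  v_{6} + v_{11} = v_{3} + v_{4} + v_{8} + v_{10}  so sig = (2;(1,1,1,1))
  {6,7}:  v_{6} + v_{7} = v_{2} + 2·v_{4} + v_{10}  so sig = (2;(1,1,2))
  {2,4,11}:  v_{2} + v_{4} + v_{11} = 0  so sig = (3;())
  {3,7,8}:  v_{3} + v_{7} + v_{8} = 0  so sig = (3;())
  {1,4,8}:  v_{1} + v_{4} + v_{8} = v_{5}  so sig = (3;(1))
  {1,4,11}:  v_{1} + v_{4} + v_{11} = v_{3}  so sig = (3;(1))
  {1,7,8}:  v_{1} + v_{7} + v_{8} = v_{2}  so sig = (3;(1))
  {4,5,10}:  v_{4} + v_{5} + v_{10} = v_{6}  so sig = (3;(1))
  {4,5,8}:  v_{4} + v_{5} + v_{8} = v_{6} + v_{9}  so sig = (3;(1,1))
  {1,6,8}:  v_{1} + v_{6} + v_{8} = 2·v_{5} + v_{10}  so sig = (3;(1,2))
  {1,6,9}:  v_{1} + v_{6} + v_{9} = 2·v_{5}  so sig = (3;(2))

Sorted signature multiset PRS(X):
[(2;(1)), (2;(1)), (2;(1,1)), (2;(1,1)), (2;(1,1,1,1)), (2;(1,1,2)), (3;()), (3;()), (3;(1)), (3;(1)), (3;(1)), (3;(1)), (3;(1,1)), (3;(1,2)), (3;(2))]


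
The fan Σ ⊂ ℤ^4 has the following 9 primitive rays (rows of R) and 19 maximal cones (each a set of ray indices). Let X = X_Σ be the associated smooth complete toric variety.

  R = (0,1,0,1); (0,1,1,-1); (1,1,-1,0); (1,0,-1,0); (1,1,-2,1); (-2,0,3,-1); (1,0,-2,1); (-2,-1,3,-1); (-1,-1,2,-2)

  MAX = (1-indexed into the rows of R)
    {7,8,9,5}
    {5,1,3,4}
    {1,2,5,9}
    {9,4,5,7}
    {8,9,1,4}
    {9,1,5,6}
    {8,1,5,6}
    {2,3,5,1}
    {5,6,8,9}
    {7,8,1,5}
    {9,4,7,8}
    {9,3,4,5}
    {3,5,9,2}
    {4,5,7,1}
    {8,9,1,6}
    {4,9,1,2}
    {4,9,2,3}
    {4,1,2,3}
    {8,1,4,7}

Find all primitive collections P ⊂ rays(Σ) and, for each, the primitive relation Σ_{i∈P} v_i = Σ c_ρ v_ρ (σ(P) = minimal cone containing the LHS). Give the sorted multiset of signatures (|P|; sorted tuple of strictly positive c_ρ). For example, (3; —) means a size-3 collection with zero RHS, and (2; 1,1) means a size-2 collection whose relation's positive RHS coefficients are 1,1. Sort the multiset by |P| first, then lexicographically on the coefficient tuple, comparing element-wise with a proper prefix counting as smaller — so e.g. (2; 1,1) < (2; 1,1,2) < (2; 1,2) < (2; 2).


14 collections generate NE(X_Σ); each relation:

  {2,7}:  v_{2} + v_{7} = v_{3} ; sig = (2; 1)
  {3,7}:  v_{3} + v_{7} = v_{4} + v_{5} ; sig = (2; 1,1)
  {3,8}:  v_{3} + v_{8} = v_{1} + v_{9} ; sig = (2; 1,1)
  {4,6}:  v_{4} + v_{6} = v_{1} + v_{9} ; sig = (2; 1,1)
  {6,7}:  v_{6} + v_{7} = v_{5} + v_{8} ; sig = (2; 1,1)
  {3,6}:  v_{3} + v_{6} = 2·v_{1} + v_{5} + 2·v_{9} ; sig = (2; 1,2,2)
  {2,6}:  v_{2} + v_{6} = 3·v_{1} + v_{5} + 3·v_{9} ; sig = (2; 1,3,3)
  {2,8}:  v_{2} + v_{8} = 2·v_{1} + 2·v_{9} ; sig = (2; 2,2)
  {1,7,9}:  v_{1} + v_{7} + v_{9} = 0 ; sig = (3; —)
  {4,5,8}:  v_{4} + v_{5} + v_{8} = 0 ; sig = (3; —)
  {1,3,9}:  v_{1} + v_{3} + v_{9} = v_{2} ; sig = (3; 1)
  {2,4,5}:  v_{2} + v_{4} + v_{5} = 2·v_{3} ; sig = (3; 2)
  {1,4,5,9}:  v_{1} + v_{4} + v_{5} + v_{9} = v_{3} ; sig = (4; 1)
  {1,5,8,9}:  v_{1} + v_{5} + v_{8} + v_{9} = v_{6} ; sig = (4; 1)

Hence PRS(X_Σ) =
    (2; 1)
    (2; 1,1)
    (2; 1,1)
    (2; 1,1)
    (2; 1,1)
    (2; 1,2,2)
    (2; 1,3,3)
    (2; 2,2)
    (3; —)
    (3; —)
    (3; 1)
    (3; 2)
    (4; 1)
    (4; 1)
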